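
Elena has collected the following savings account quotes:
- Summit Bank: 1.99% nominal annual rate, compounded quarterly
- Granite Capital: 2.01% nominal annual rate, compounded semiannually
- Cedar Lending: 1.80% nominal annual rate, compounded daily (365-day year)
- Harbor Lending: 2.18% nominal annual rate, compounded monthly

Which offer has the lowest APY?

Summit Bank: (1 + 0.0199/4)^4 − 1 = 2.005%
Granite Capital: (1 + 0.0201/2)^2 − 1 = 2.020%
Cedar Lending: (1 + 0.0180/365)^365 − 1 = 1.816%
Harbor Lending: (1 + 0.0218/12)^12 − 1 = 2.202%
The lowest effective annual rate is Cedar Lending at 1.816%.

Cedar Lending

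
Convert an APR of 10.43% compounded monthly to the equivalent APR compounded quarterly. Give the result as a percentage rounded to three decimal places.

EAR = (1 + 0.1043/12)^12 − 1 = 0.109433.
Solve (1 + r/4)^4 = 1.109433: r/4 = 1.109433^(1/4) − 1 = 0.026302, so r = 0.105209 = 10.521%.

10.521%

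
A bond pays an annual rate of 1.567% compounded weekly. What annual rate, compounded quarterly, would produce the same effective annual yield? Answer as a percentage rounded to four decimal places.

1.5698%

EAR = (1 + 0.01567/52)^52 − 1 = 0.015791.
Solve (1 + r/4)^4 = 1.015791: r/4 = 1.015791^(1/4) − 1 = 0.003925, so r = 0.015698 = 1.5698%.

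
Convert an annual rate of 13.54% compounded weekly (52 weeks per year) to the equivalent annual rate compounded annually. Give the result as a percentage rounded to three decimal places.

14.479%

EAR = (1 + 0.1354/52)^52 − 1 = 0.144793.
Compounded annually, the equivalent nominal rate is the EAR itself: 14.479%.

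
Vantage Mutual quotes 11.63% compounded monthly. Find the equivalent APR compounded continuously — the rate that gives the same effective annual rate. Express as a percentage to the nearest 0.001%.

11.574%

EAR = (1 + 0.1163/12)^12 − 1 = 0.122704.
Equivalent continuous rate: r = ln(1 + 0.122704) = 0.115740 = 11.574%.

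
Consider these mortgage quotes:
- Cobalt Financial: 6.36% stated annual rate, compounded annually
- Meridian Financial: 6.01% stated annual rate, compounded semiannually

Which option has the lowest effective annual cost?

Cobalt Financial: compounded annually, EAR = 6.360%
Meridian Financial: (1 + 0.0601/2)^2 − 1 = 6.100%
The lowest effective annual rate is Meridian Financial at 6.100%.

Meridian Financial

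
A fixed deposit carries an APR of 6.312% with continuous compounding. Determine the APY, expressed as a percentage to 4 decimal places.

6.5155%

With continuous compounding, EAR = e^0.06312 − 1.
e^0.06312 = 1.065155, so EAR = 0.065155 = 6.5155%.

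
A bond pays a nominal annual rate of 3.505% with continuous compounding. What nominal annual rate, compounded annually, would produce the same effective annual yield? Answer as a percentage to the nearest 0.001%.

3.567%

EAR under continuous compounding: e^0.03505 − 1 = 0.035671.
Compounded annually, the equivalent nominal rate is the EAR itself: 3.567%.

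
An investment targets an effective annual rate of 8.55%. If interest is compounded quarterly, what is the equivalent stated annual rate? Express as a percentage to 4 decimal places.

8.2888%

(1 + r/4)^4 − 1 = 0.0855, so 1 + r/4 = 1.0855^(1/4).
r/4 = 0.020722, so r = 0.082888 = 8.2888%.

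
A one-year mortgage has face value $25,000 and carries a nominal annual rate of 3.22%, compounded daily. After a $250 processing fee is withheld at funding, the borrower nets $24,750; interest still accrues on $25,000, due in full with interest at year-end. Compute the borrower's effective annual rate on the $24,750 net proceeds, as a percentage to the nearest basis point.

4.32%

Amount owed after one year: 25,000 × (1 + 0.0322/365)^365 = 25,000 × 1.032723 = $25,818.06.
Effective rate on net proceeds: 25,818.06 / 24,750 − 1 = 0.043154 = 4.32%.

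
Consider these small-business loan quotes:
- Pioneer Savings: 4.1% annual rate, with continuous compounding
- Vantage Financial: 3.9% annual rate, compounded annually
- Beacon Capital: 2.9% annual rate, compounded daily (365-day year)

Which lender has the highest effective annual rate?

Pioneer Savings: e^0.041 − 1 = 4.185%
Vantage Financial: compounded annually, EAR = 3.900%
Beacon Capital: (1 + 0.029/365)^365 − 1 = 2.942%
The highest effective annual rate is Pioneer Savings at 4.185%.

Pioneer Savings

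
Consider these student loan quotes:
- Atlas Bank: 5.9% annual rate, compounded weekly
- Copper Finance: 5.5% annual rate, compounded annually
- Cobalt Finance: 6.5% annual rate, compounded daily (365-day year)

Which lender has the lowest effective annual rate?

Atlas Bank: (1 + 0.059/52)^52 − 1 = 6.074%
Copper Finance: compounded annually, EAR = 5.500%
Cobalt Finance: (1 + 0.065/365)^365 − 1 = 6.715%
The lowest effective annual rate is Copper Finance at 5.500%.

Copper Finance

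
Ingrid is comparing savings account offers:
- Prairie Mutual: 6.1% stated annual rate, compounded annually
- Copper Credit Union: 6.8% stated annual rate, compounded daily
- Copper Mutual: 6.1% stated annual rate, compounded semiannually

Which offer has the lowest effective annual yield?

Prairie Mutual

Prairie Mutual: compounded annually, EAR = 6.100%
Copper Credit Union: (1 + 0.068/365)^365 − 1 = 7.036%
Copper Mutual: (1 + 0.061/2)^2 − 1 = 6.193%
The lowest effective annual rate is Prairie Mutual at 6.100%.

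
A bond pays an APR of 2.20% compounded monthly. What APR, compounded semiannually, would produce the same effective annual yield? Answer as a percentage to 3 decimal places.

EAR = (1 + 0.0220/12)^12 − 1 = 0.022223.
Solve (1 + r/2)^2 = 1.022223: r/2 = 1.022223^(1/2) − 1 = 0.011051, so r = 0.022101 = 2.210%.

2.210%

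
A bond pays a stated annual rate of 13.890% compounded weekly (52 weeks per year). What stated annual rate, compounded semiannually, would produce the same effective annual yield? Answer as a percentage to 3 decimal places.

EAR = (1 + 0.13890/52)^52 − 1 = 0.148796.
Solve (1 + r/2)^2 = 1.148796: r/2 = 1.148796^(1/2) − 1 = 0.071819, so r = 0.143638 = 14.364%.

14.364%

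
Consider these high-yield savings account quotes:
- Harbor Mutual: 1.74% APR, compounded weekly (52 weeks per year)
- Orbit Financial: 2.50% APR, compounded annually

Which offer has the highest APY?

Orbit Financial

Harbor Mutual: (1 + 0.0174/52)^52 − 1 = 1.755%
Orbit Financial: compounded annually, EAR = 2.500%
The highest effective annual rate is Orbit Financial at 2.500%.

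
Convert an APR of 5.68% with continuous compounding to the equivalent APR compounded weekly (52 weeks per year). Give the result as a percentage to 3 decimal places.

EAR under continuous compounding: e^0.0568 − 1 = 0.058444.
Solve (1 + r/52)^52 = 1.058444: r/52 = 1.058444^(1/52) − 1 = 0.001093, so r = 0.056831 = 5.683%.

5.683%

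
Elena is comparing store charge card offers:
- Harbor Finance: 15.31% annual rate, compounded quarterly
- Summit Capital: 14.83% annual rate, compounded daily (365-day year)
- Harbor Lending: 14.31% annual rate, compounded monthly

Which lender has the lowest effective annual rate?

Harbor Finance: (1 + 0.1531/4)^4 − 1 = 16.212%
Summit Capital: (1 + 0.1483/365)^365 − 1 = 15.983%
Harbor Lending: (1 + 0.1431/12)^12 − 1 = 15.287%
The lowest effective annual rate is Harbor Lending at 15.287%.

Harbor Lending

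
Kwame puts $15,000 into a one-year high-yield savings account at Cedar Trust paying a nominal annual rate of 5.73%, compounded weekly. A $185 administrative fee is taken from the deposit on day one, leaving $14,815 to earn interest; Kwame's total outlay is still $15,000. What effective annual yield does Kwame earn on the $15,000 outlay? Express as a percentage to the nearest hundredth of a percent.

4.59%

Value after one year: 14,815 × (1 + 0.0573/52)^52 = 14,815 × 1.058940 = $15,688.20.
Effective yield on the $15,000 outlay: 15,688.20 / 15,000 − 1 = 0.045880 = 4.59%.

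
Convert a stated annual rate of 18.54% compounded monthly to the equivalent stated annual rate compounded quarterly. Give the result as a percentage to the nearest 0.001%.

18.828%

EAR = (1 + 0.1854/12)^12 − 1 = 0.201995.
Solve (1 + r/4)^4 = 1.201995: r/4 = 1.201995^(1/4) − 1 = 0.047070, so r = 0.188279 = 18.828%.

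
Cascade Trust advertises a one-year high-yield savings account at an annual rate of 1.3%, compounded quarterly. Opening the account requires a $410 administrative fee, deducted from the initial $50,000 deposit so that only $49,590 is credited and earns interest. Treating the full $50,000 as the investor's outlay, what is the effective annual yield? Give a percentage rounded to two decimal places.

0.48%

Value after one year: 49,590 × (1 + 0.013/4)^4 = 49,590 × 1.013064 = $50,237.82.
Effective yield on the $50,000 outlay: 50,237.82 / 50,000 − 1 = 0.004756 = 0.48%.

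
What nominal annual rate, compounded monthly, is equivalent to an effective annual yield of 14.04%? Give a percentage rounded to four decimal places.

(1 + r/12)^12 − 1 = 0.1404, so 1 + r/12 = 1.1404^(1/12).
r/12 = 0.011008, so r = 0.132101 = 13.2101%.

13.2101%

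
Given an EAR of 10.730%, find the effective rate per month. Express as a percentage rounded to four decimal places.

The per-month rate i satisfies (1 + i)^12 = 1 + 0.10730.
i = 1.10730^(1/12) − 1 = 0.0085299 = 0.8530%.

0.8530%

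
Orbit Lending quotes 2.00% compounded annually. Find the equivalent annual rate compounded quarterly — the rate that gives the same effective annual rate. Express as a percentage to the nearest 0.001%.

Compounded annually, EAR = nominal = 0.020000.
Solve (1 + r/4)^4 = 1.020000: r/4 = 1.020000^(1/4) − 1 = 0.004963, so r = 0.019852 = 1.985%.

1.985%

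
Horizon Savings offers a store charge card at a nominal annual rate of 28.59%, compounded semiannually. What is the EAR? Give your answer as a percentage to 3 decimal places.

EAR = (1 + 0.2859/2)^2 − 1.
= (1 + 0.142950)^2 − 1 = 1.306335 − 1 = 30.633%.

30.633%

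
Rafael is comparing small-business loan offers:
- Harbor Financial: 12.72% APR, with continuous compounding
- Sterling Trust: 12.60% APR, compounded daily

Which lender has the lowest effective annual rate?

Harbor Financial: e^0.1272 − 1 = 13.564%
Sterling Trust: (1 + 0.1260/365)^365 − 1 = 13.426%
The lowest effective annual rate is Sterling Trust at 13.426%.

Sterling Trust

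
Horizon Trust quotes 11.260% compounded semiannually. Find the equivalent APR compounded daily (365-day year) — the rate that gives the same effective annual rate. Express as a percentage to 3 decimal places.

EAR = (1 + 0.11260/2)^2 − 1 = 0.115770.
Solve (1 + r/365)^365 = 1.115770: r/365 = 1.115770^(1/365) − 1 = 0.000300, so r = 0.109561 = 10.956%.

10.956%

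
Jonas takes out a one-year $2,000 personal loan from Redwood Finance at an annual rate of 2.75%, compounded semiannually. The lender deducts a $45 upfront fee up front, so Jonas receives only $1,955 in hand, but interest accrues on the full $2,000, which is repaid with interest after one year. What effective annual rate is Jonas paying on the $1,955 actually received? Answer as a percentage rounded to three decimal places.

5.134%

Amount owed after one year: 2,000 × (1 + 0.0275/2)^2 = 2,000 × 1.027689 = $2,055.38.
Effective rate on net proceeds: 2,055.38 / 1,955 − 1 = 0.051344 = 5.134%.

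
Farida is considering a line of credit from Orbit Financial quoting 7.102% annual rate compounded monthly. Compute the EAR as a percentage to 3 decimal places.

EAR = (1 + 0.07102/12)^12 − 1.
= 1.073378 − 1 = 7.338%.

7.338%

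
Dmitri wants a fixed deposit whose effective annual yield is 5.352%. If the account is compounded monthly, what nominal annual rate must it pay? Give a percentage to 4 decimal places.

5.2250%

(1 + r/12)^12 − 1 = 0.05352, so 1 + r/12 = 1.05352^(1/12).
r/12 = 0.004354, so r = 0.052250 = 5.2250%.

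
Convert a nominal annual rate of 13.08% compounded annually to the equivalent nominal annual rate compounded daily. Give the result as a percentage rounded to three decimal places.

12.295%

Compounded annually, EAR = nominal = 0.130800.
Solve (1 + r/365)^365 = 1.130800: r/365 = 1.130800^(1/365) − 1 = 0.000337, so r = 0.122946 = 12.295%.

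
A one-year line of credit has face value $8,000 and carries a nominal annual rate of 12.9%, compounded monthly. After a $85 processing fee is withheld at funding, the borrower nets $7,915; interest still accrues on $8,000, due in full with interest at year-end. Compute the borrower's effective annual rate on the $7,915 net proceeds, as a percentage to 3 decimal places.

Amount owed after one year: 8,000 × (1 + 0.129/12)^12 = 8,000 × 1.136907 = $9,095.26.
Effective rate on net proceeds: 9,095.26 / 7,915 − 1 = 0.149117 = 14.912%.

14.912%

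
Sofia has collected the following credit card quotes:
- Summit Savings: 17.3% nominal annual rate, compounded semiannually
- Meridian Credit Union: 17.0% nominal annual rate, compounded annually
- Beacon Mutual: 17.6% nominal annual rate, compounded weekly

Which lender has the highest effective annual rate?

Beacon Mutual

Summit Savings: (1 + 0.173/2)^2 − 1 = 18.048%
Meridian Credit Union: compounded annually, EAR = 17.000%
Beacon Mutual: (1 + 0.176/52)^52 − 1 = 19.208%
The highest effective annual rate is Beacon Mutual at 19.208%.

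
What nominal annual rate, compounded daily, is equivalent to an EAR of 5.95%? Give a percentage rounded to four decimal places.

5.7802%

(1 + r/365)^365 − 1 = 0.0595, so 1 + r/365 = 1.0595^(1/365).
r/365 = 0.000158, so r = 0.057802 = 5.7802%.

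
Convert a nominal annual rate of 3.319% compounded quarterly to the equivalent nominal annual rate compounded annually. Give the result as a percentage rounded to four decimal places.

EAR = (1 + 0.03319/4)^4 − 1 = 0.033605.
Compounded annually, the equivalent nominal rate is the EAR itself: 3.3605%.

3.3605%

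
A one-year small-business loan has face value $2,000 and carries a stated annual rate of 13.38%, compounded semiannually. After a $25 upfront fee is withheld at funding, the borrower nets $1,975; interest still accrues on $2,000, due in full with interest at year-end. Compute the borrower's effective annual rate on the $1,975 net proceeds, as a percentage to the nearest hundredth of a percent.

Amount owed after one year: 2,000 × (1 + 0.1338/2)^2 = 2,000 × 1.138276 = $2,276.55.
Effective rate on net proceeds: 2,276.55 / 1,975 − 1 = 0.152684 = 15.27%.

15.27%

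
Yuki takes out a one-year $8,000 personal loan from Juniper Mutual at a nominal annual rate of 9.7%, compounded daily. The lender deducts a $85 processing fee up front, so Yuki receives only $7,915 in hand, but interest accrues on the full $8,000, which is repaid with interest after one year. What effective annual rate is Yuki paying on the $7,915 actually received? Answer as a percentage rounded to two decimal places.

Amount owed after one year: 8,000 × (1 + 0.097/365)^365 = 8,000 × 1.101846 = $8,814.77.
Effective rate on net proceeds: 8,814.77 / 7,915 − 1 = 0.113679 = 11.37%.

11.37%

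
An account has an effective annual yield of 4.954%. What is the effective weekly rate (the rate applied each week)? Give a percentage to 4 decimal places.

0.0930%

The per-week rate i satisfies (1 + i)^52 = 1 + 0.04954.
i = 1.04954^(1/52) − 1 = 0.0009303 = 0.0930%.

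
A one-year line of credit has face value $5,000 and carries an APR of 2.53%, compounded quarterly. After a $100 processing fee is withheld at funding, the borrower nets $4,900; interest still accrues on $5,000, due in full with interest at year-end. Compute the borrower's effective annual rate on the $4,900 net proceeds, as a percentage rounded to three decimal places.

Amount owed after one year: 5,000 × (1 + 0.0253/4)^4 = 5,000 × 1.025541 = $5,127.71.
Effective rate on net proceeds: 5,127.71 / 4,900 − 1 = 0.046470 = 4.647%.

4.647%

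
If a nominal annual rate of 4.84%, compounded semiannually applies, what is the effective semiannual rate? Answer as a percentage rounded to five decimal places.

With a nominal annual rate compounded semiannually, the periodic rate is the nominal rate divided by 2.
i = 0.0484 / 2 = 0.0242000 = 2.42000%.

2.42000%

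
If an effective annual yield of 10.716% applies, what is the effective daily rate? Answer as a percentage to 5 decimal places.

0.02789%

The per-day rate i satisfies (1 + i)^365 = 1 + 0.10716.
i = 1.10716^(1/365) − 1 = 0.0002789 = 0.02789%.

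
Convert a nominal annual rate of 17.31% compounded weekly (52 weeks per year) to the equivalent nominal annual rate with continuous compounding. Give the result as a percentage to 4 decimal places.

17.2813%

EAR = (1 + 0.1731/52)^52 − 1 = 0.188643.
Equivalent continuous rate: r = ln(1 + 0.188643) = 0.172813 = 17.2813%.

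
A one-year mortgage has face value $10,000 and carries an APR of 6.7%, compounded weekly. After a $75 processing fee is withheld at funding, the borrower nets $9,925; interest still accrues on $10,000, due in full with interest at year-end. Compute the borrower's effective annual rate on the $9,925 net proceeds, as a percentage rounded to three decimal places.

Amount owed after one year: 10,000 × (1 + 0.067/52)^52 = 10,000 × 1.069249 = $10,692.49.
Effective rate on net proceeds: 10,692.49 / 9,925 − 1 = 0.077329 = 7.733%.

7.733%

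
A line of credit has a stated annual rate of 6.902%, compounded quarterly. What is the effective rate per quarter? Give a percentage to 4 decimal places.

With a nominal annual rate compounded quarterly, the periodic rate is the nominal rate divided by 4.
i = 0.06902 / 4 = 0.0172550 = 1.7255%.

1.7255%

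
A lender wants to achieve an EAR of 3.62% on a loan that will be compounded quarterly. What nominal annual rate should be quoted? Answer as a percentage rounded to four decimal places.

(1 + r/4)^4 − 1 = 0.0362, so 1 + r/4 = 1.0362^(1/4).
r/4 = 0.008930, so r = 0.035719 = 3.5719%.

3.5719%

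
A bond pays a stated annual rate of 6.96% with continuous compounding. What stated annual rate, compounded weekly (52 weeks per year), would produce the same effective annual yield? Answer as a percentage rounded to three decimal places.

EAR under continuous compounding: e^0.0696 − 1 = 0.072079.
Solve (1 + r/52)^52 = 1.072079: r/52 = 1.072079^(1/52) − 1 = 0.001339, so r = 0.069647 = 6.965%.

6.965%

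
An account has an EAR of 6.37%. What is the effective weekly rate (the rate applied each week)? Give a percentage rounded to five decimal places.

The per-week rate i satisfies (1 + i)^52 = 1 + 0.0637.
i = 1.0637^(1/52) − 1 = 0.0011883 = 0.11883%.

0.11883%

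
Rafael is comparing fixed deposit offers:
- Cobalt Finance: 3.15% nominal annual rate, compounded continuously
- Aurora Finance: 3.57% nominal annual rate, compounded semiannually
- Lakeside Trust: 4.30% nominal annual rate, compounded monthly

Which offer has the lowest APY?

Cobalt Finance: e^0.0315 − 1 = 3.200%
Aurora Finance: (1 + 0.0357/2)^2 − 1 = 3.602%
Lakeside Trust: (1 + 0.0430/12)^12 − 1 = 4.386%
The lowest effective annual rate is Cobalt Finance at 3.200%.

Cobalt Finance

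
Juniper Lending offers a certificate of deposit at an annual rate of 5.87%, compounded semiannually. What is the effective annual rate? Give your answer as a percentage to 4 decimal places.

EAR = (1 + 0.0587/2)^2 − 1.
= 1.059561 − 1 = 5.9561%.

5.9561%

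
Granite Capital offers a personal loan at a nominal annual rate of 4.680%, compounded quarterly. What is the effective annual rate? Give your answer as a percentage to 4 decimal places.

4.7628%

EAR = (1 + 0.04680/4)^4 − 1.
= 1.047628 − 1 = 4.7628%.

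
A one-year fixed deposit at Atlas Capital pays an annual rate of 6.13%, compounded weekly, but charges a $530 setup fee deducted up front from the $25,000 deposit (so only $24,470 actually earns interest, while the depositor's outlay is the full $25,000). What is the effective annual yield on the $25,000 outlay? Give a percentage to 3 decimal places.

4.064%

Value after one year: 24,470 × (1 + 0.0613/52)^52 = 24,470 × 1.063179 = $26,016.00.
Effective yield on the $25,000 outlay: 26,016.00 / 25,000 − 1 = 0.040640 = 4.064%.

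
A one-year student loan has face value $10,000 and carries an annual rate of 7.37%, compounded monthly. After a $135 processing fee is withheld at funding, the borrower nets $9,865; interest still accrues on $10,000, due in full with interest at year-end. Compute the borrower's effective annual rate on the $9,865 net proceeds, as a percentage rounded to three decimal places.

Amount owed after one year: 10,000 × (1 + 0.0737/12)^12 = 10,000 × 1.076241 = $10,762.41.
Effective rate on net proceeds: 10,762.41 / 9,865 − 1 = 0.090969 = 9.097%.

9.097%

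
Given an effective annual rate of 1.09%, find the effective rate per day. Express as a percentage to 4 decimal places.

The per-day rate i satisfies (1 + i)^365 = 1 + 0.0109.
i = 1.0109^(1/365) − 1 = 0.0000297 = 0.0030%.

0.0030%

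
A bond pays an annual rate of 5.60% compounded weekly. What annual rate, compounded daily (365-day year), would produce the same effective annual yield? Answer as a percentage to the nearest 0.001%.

EAR = (1 + 0.0560/52)^52 − 1 = 0.057566.
Solve (1 + r/365)^365 = 1.057566: r/365 = 1.057566^(1/365) − 1 = 0.000153, so r = 0.055974 = 5.597%.

5.597%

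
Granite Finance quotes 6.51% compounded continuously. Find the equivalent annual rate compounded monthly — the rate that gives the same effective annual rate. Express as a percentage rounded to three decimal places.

EAR under continuous compounding: e^0.0651 − 1 = 0.067266.
Solve (1 + r/12)^12 = 1.067266: r/12 = 1.067266^(1/12) − 1 = 0.005440, so r = 0.065277 = 6.528%.

6.528%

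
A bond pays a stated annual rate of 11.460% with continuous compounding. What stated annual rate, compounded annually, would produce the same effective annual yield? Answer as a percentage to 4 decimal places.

12.1425%

EAR under continuous compounding: e^0.11460 − 1 = 0.121425.
Compounded annually, the equivalent nominal rate is the EAR itself: 12.1425%.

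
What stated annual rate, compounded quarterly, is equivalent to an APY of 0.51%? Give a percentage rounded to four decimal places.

0.5090%

(1 + r/4)^4 − 1 = 0.0051, so 1 + r/4 = 1.0051^(1/4).
r/4 = 0.001273, so r = 0.005090 = 0.5090%.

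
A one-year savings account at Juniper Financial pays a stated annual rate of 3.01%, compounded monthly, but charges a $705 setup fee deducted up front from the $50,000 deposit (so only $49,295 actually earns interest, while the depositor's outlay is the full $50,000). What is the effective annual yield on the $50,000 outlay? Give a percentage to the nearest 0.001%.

Value after one year: 49,295 × (1 + 0.0301/12)^12 = 49,295 × 1.030519 = $50,799.42.
Effective yield on the $50,000 outlay: 50,799.42 / 50,000 − 1 = 0.015988 = 1.599%.

1.599%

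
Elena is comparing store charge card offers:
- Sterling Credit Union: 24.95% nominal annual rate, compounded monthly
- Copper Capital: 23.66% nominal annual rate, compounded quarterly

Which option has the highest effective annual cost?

Sterling Credit Union: (1 + 0.2495/12)^12 − 1 = 28.010%
Copper Capital: (1 + 0.2366/4)^4 − 1 = 25.843%
The highest effective annual rate is Sterling Credit Union at 28.010%.

Sterling Credit Union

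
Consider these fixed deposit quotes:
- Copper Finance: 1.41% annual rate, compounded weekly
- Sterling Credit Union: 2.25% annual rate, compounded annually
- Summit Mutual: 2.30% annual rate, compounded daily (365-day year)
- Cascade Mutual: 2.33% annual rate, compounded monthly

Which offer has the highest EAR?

Cascade Mutual

Copper Finance: (1 + 0.0141/52)^52 − 1 = 1.420%
Sterling Credit Union: compounded annually, EAR = 2.250%
Summit Mutual: (1 + 0.0230/365)^365 − 1 = 2.327%
Cascade Mutual: (1 + 0.0233/12)^12 − 1 = 2.355%
The highest effective annual rate is Cascade Mutual at 2.355%.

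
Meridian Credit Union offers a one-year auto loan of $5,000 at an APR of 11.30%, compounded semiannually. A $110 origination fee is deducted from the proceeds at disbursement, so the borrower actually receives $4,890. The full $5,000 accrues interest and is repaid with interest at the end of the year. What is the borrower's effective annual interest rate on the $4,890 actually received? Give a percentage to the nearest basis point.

Amount owed after one year: 5,000 × (1 + 0.1130/2)^2 = 5,000 × 1.116192 = $5,580.96.
Effective rate on net proceeds: 5,580.96 / 4,890 − 1 = 0.141301 = 14.13%.

14.13%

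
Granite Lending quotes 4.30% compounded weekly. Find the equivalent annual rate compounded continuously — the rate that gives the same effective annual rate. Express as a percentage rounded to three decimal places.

4.298%

EAR = (1 + 0.0430/52)^52 − 1 = 0.043919.
Equivalent continuous rate: r = ln(1 + 0.043919) = 0.042982 = 4.298%.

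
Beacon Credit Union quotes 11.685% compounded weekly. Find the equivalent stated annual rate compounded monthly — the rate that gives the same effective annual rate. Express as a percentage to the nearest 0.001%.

EAR = (1 + 0.11685/52)^52 − 1 = 0.123803.
Solve (1 + r/12)^12 = 1.123803: r/12 = 1.123803^(1/12) − 1 = 0.009774, so r = 0.117288 = 11.729%.

11.729%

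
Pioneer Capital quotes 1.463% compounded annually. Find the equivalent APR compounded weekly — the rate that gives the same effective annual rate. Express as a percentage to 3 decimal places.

1.453%

Compounded annually, EAR = nominal = 0.014630.
Solve (1 + r/52)^52 = 1.014630: r/52 = 1.014630^(1/52) − 1 = 0.000279, so r = 0.014526 = 1.453%.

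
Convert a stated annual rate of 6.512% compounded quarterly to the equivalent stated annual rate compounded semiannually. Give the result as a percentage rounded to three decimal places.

6.565%

EAR = (1 + 0.06512/4)^4 − 1 = 0.066728.
Solve (1 + r/2)^2 = 1.066728: r/2 = 1.066728^(1/2) − 1 = 0.032825, so r = 0.065650 = 6.565%.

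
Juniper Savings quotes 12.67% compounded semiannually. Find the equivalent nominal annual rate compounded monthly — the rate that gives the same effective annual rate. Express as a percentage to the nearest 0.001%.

EAR = (1 + 0.1267/2)^2 − 1 = 0.130713.
Solve (1 + r/12)^12 = 1.130713: r/12 = 1.130713^(1/12) − 1 = 0.010290, so r = 0.123480 = 12.348%.

12.348%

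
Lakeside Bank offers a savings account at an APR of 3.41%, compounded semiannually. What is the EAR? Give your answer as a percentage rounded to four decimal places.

EAR = (1 + 0.0341/2)^2 − 1.
= 1.034391 − 1 = 3.4391%.

3.4391%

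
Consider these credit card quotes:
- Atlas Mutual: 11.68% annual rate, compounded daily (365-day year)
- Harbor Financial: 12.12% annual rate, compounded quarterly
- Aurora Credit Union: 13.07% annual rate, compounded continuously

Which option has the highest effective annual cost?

Atlas Mutual: (1 + 0.1168/365)^365 − 1 = 12.387%
Harbor Financial: (1 + 0.1212/4)^4 − 1 = 12.682%
Aurora Credit Union: e^0.1307 − 1 = 13.963%
The highest effective annual rate is Aurora Credit Union at 13.963%.

Aurora Credit Union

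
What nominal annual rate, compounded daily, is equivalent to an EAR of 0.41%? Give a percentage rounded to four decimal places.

0.4092%

(1 + r/365)^365 − 1 = 0.0041, so 1 + r/365 = 1.0041^(1/365).
r/365 = 0.000011, so r = 0.004092 = 0.4092%.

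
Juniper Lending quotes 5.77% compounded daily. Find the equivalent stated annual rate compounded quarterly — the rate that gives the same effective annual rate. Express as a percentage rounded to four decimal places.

5.8114%

EAR = (1 + 0.0577/365)^365 − 1 = 0.059392.
Solve (1 + r/4)^4 = 1.059392: r/4 = 1.059392^(1/4) − 1 = 0.014528, so r = 0.058114 = 5.8114%.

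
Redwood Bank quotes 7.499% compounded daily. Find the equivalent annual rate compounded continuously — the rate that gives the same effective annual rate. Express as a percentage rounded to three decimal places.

7.498%

EAR = (1 + 0.07499/365)^365 − 1 = 0.077865.
Equivalent continuous rate: r = ln(1 + 0.077865) = 0.074982 = 7.498%.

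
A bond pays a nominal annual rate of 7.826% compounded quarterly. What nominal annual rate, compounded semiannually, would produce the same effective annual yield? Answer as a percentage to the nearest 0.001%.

EAR = (1 + 0.07826/4)^4 − 1 = 0.080587.
Solve (1 + r/2)^2 = 1.080587: r/2 = 1.080587^(1/2) − 1 = 0.039513, so r = 0.079026 = 7.903%.

7.903%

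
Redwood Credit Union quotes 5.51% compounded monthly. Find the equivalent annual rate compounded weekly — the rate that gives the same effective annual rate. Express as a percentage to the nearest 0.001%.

EAR = (1 + 0.0551/12)^12 − 1 = 0.056513.
Solve (1 + r/52)^52 = 1.056513: r/52 = 1.056513^(1/52) − 1 = 0.001058, so r = 0.055003 = 5.500%.

5.500%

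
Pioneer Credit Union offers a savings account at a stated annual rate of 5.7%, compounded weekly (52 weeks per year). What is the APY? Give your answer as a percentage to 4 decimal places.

EAR = (1 + 0.057/52)^52 − 1.
= 1.058623 − 1 = 5.8623%.

5.8623%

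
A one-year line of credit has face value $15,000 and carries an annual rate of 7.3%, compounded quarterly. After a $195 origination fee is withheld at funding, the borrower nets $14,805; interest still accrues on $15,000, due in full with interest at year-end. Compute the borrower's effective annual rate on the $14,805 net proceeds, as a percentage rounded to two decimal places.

8.92%

Amount owed after one year: 15,000 × (1 + 0.073/4)^4 = 15,000 × 1.075023 = $16,125.34.
Effective rate on net proceeds: 16,125.34 / 14,805 − 1 = 0.089182 = 8.92%.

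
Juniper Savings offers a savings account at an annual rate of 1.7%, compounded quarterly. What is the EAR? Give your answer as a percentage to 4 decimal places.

1.7109%

EAR = (1 + 0.017/4)^4 − 1.
= 1.017109 − 1 = 1.7109%.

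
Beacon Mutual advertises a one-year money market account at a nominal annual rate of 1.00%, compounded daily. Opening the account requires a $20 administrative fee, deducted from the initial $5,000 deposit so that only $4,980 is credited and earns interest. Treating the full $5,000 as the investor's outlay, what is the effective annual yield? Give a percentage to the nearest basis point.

Value after one year: 4,980 × (1 + 0.0100/365)^365 = 4,980 × 1.010050 = $5,030.05.
Effective yield on the $5,000 outlay: 5,030.05 / 5,000 − 1 = 0.006010 = 0.60%.

0.60%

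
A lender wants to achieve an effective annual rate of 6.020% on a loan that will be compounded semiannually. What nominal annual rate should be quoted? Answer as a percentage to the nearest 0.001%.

5.932%

(1 + r/2)^2 − 1 = 0.06020, so 1 + r/2 = 1.06020^(1/2).
r/2 = 0.029660, so r = 0.059320 = 5.932%.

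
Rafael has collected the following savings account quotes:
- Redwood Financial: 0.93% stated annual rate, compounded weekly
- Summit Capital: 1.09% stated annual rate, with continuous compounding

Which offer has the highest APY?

Redwood Financial: (1 + 0.0093/52)^52 − 1 = 0.934%
Summit Capital: e^0.0109 − 1 = 1.096%
The highest effective annual rate is Summit Capital at 1.096%.

Summit Capital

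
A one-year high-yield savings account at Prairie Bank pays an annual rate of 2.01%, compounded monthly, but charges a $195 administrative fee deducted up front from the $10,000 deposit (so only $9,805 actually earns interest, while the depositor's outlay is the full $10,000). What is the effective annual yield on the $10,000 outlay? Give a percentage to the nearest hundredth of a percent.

0.04%

Value after one year: 9,805 × (1 + 0.0201/12)^12 = 9,805 × 1.020286 = $10,003.91.
Effective yield on the $10,000 outlay: 10,003.91 / 10,000 − 1 = 0.000391 = 0.04%.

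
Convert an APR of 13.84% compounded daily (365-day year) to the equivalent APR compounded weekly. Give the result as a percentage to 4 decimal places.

13.8558%

EAR = (1 + 0.1384/365)^365 − 1 = 0.148405.
Solve (1 + r/52)^52 = 1.148405: r/52 = 1.148405^(1/52) − 1 = 0.002665, so r = 0.138558 = 13.8558%.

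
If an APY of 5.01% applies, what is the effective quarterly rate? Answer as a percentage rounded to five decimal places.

1.22963%

The per-quarter rate i satisfies (1 + i)^4 = 1 + 0.0501.
i = 1.0501^(1/4) − 1 = 0.0122963 = 1.22963%.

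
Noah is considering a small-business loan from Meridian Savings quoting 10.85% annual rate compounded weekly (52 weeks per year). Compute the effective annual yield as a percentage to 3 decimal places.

EAR = (1 + 0.1085/52)^52 − 1.
= (1 + 0.002087)^52 − 1 = 1.114479 − 1 = 11.448%.

11.448%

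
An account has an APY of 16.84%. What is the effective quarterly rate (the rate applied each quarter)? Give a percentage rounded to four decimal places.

3.9676%

The per-quarter rate i satisfies (1 + i)^4 = 1 + 0.1684.
i = 1.1684^(1/4) − 1 = 0.0396757 = 3.9676%.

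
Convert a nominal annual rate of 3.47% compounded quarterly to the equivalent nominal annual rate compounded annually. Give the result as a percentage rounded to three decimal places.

EAR = (1 + 0.0347/4)^4 − 1 = 0.035154.
Compounded annually, the equivalent nominal rate is the EAR itself: 3.515%.

3.515%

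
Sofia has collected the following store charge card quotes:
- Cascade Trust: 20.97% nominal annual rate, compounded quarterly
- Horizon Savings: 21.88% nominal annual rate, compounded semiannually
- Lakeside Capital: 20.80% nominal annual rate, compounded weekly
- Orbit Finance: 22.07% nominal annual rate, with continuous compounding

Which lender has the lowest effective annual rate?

Cascade Trust

Cascade Trust: (1 + 0.2097/4)^4 − 1 = 22.677%
Horizon Savings: (1 + 0.2188/2)^2 − 1 = 23.077%
Lakeside Capital: (1 + 0.2080/52)^52 − 1 = 23.070%
Orbit Finance: e^0.2207 − 1 = 24.695%
The lowest effective annual rate is Cascade Trust at 22.677%.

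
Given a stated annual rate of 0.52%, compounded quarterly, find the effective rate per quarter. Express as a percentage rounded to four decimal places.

With a nominal annual rate compounded quarterly, the periodic rate is the nominal rate divided by 4.
i = 0.0052 / 4 = 0.0013000 = 0.1300%.

0.1300%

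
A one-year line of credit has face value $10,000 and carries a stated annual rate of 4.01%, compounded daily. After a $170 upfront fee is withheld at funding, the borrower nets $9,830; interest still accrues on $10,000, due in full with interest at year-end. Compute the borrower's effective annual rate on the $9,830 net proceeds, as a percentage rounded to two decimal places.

5.89%

Amount owed after one year: 10,000 × (1 + 0.0401/365)^365 = 10,000 × 1.040913 = $10,409.13.
Effective rate on net proceeds: 10,409.13 / 9,830 − 1 = 0.058914 = 5.89%.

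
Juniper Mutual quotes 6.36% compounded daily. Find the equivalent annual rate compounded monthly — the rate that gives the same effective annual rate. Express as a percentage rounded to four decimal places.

EAR = (1 + 0.0636/365)^365 − 1 = 0.065660.
Solve (1 + r/12)^12 = 1.065660: r/12 = 1.065660^(1/12) − 1 = 0.005314, so r = 0.063763 = 6.3763%.

6.3763%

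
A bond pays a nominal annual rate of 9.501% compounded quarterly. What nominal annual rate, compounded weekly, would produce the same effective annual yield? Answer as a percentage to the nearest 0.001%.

EAR = (1 + 0.09501/4)^4 − 1 = 0.098449.
Solve (1 + r/52)^52 = 1.098449: r/52 = 1.098449^(1/52) − 1 = 0.001807, so r = 0.093984 = 9.398%.

9.398%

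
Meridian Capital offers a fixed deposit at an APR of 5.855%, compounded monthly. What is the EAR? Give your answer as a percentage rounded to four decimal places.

EAR = (1 + 0.05855/12)^12 − 1.
= 1.060147 − 1 = 6.0147%.

6.0147%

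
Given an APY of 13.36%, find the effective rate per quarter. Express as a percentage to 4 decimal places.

3.1846%

The per-quarter rate i satisfies (1 + i)^4 = 1 + 0.1336.
i = 1.1336^(1/4) − 1 = 0.0318462 = 3.1846%.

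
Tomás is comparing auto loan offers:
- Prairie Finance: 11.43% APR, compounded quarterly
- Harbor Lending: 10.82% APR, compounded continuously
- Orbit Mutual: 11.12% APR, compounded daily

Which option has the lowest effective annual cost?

Prairie Finance: (1 + 0.1143/4)^4 − 1 = 11.929%
Harbor Lending: e^0.1082 − 1 = 11.427%
Orbit Mutual: (1 + 0.1112/365)^365 − 1 = 11.760%
The lowest effective annual rate is Harbor Lending at 11.427%.

Harbor Lending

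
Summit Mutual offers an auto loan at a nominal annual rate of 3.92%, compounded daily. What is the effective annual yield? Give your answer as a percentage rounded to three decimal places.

EAR = (1 + 0.0392/365)^365 − 1.
= (1 + 0.000107)^365 − 1 = 1.039976 − 1 = 3.998%.

3.998%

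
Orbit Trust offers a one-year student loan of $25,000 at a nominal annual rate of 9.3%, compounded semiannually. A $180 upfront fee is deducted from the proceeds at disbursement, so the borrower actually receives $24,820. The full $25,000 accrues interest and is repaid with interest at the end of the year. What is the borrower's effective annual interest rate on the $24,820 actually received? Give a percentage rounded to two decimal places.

Amount owed after one year: 25,000 × (1 + 0.093/2)^2 = 25,000 × 1.095162 = $27,379.06.
Effective rate on net proceeds: 27,379.06 / 24,820 − 1 = 0.103105 = 10.31%.

10.31%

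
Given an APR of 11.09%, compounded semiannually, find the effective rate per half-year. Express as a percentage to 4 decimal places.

5.5450%

With a nominal annual rate compounded semiannually, the periodic rate is the nominal rate divided by 2.
i = 0.1109 / 2 = 0.0554500 = 5.5450%.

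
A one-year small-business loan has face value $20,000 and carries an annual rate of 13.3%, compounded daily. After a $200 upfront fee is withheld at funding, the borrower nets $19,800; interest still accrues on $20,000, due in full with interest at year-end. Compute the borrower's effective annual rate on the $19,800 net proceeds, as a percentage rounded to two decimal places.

Amount owed after one year: 20,000 × (1 + 0.133/365)^365 = 20,000 × 1.142222 = $22,844.45.
Effective rate on net proceeds: 22,844.45 / 19,800 − 1 = 0.153760 = 15.38%.

15.38%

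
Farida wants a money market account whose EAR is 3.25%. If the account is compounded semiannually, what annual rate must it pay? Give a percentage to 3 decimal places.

(1 + r/2)^2 − 1 = 0.0325, so 1 + r/2 = 1.0325^(1/2).
r/2 = 0.016120, so r = 0.032240 = 3.224%.

3.224%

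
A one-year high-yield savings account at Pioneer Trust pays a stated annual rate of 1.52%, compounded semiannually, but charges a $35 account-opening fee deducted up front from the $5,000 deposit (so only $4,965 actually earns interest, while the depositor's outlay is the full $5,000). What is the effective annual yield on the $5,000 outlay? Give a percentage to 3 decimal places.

Value after one year: 4,965 × (1 + 0.0152/2)^2 = 4,965 × 1.015258 = $5,040.75.
Effective yield on the $5,000 outlay: 5,040.75 / 5,000 − 1 = 0.008151 = 0.815%.

0.815%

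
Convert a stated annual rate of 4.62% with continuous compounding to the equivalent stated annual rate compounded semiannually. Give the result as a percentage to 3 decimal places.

4.674%

EAR under continuous compounding: e^0.0462 − 1 = 0.047284.
Solve (1 + r/2)^2 = 1.047284: r/2 = 1.047284^(1/2) − 1 = 0.023369, so r = 0.046738 = 4.674%.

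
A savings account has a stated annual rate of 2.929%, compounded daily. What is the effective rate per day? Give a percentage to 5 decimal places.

0.00802%

With a nominal annual rate compounded daily, the periodic rate is the nominal rate divided by 365.
i = 0.02929 / 365 = 0.0000802 = 0.00802%.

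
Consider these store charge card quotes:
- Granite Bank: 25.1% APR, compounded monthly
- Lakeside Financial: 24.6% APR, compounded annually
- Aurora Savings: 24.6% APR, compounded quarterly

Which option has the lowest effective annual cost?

Granite Bank: (1 + 0.251/12)^12 − 1 = 28.199%
Lakeside Financial: compounded annually, EAR = 24.600%
Aurora Savings: (1 + 0.246/4)^4 − 1 = 26.964%
The lowest effective annual rate is Lakeside Financial at 24.600%.

Lakeside Financial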